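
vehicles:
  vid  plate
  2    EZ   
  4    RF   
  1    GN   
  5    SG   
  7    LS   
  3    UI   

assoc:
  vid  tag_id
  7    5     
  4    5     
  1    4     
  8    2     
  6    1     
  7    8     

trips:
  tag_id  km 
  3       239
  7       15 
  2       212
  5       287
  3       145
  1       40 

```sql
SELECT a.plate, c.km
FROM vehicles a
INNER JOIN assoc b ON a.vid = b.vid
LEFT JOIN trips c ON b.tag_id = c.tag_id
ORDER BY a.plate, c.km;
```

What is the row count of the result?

4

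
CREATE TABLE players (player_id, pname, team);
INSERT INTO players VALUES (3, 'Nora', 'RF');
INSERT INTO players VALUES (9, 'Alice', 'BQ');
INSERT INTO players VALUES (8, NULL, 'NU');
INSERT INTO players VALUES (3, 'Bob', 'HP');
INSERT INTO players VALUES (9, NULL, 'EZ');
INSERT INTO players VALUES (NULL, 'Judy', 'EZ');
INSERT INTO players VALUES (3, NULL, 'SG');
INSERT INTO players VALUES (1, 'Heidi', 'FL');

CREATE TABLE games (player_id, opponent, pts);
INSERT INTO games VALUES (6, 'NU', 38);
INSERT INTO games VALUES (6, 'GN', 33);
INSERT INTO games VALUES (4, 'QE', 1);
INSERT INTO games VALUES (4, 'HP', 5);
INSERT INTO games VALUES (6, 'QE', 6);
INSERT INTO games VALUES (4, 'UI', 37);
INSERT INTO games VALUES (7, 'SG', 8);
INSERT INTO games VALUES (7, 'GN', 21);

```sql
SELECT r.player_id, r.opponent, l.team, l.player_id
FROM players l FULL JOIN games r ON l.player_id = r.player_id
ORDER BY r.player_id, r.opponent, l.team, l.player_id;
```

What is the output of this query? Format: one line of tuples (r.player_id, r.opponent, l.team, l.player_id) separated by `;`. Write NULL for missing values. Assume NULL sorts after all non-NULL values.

(4, HP, NULL, NULL); (4, QE, NULL, NULL); (4, UI, NULL, NULL); (6, GN, NULL, NULL); (6, NU, NULL, NULL); (6, QE, NULL, NULL); (7, GN, NULL, NULL); (7, SG, NULL, NULL); (NULL, NULL, BQ, 9); (NULL, NULL, EZ, 9); (NULL, NULL, EZ, NULL); (NULL, NULL, FL, 1); (NULL, NULL, HP, 3); (NULL, NULL, NU, 8); (NULL, NULL, RF, 3); (NULL, NULL, SG, 3)

FULL OUTER JOIN keeps every row from both sides; unmatched rows get NULL for the other side's columns.
Matching on l.player_id = r.player_id. A NULL in a compared column never satisfies the condition.
- l (player_id=3) has no partner → padded with NULL.
- l (player_id=9) has no partner → padded with NULL.
- l (player_id=8) has no partner → padded with NULL.
- l (player_id=3) has no partner → padded with NULL.
- l (player_id=9) has no partner → padded with NULL.
- l (player_id=NULL) has no partner → padded with NULL.
- l (player_id=3) has no partner → padded with NULL.
- l (player_id=1) has no partner → padded with NULL.
- 8 r row(s) had no l match → kept, l columns NULL.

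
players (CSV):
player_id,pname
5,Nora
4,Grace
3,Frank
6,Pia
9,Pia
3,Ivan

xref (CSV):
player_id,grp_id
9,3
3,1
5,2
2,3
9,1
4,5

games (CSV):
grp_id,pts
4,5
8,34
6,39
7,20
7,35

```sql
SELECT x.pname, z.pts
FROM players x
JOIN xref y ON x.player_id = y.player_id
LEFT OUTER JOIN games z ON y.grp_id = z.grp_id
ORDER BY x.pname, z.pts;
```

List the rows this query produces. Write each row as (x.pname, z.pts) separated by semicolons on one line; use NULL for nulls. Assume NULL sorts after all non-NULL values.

Joins associate left-to-right: players INNER JOIN xref on player_id gives 6 intermediate row(s).
Then LEFT JOIN `games z` on grp_id: each of those 6 rows is kept; rows whose y.grp_id has no match in z get NULL for z's columns.

(Frank, NULL); (Grace, NULL); (Ivan, NULL); (Nora, NULL); (Pia, NULL); (Pia, NULL)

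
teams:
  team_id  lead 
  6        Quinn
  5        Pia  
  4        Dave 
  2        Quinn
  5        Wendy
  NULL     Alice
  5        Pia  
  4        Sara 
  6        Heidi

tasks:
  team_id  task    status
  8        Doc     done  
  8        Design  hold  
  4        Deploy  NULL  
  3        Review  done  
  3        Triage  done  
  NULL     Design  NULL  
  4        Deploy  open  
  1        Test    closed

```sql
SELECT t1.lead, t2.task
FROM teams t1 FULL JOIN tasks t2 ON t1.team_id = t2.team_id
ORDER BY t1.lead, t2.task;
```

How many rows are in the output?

FULL OUTER JOIN keeps every row from both sides; unmatched rows get NULL for the other side's columns.
Matching on t1.team_id = t2.team_id. A NULL in a compared column never satisfies the condition.
- t1 row (team_id=6): no match → kept, t2 columns NULL.
- t1 row (team_id=5): no match → kept, t2 columns NULL.
- t1 row (team_id=4): matches 2 t2 row(s) → 2 output row(s).
- t1 row (team_id=2): no match → kept, t2 columns NULL.
- t1 row (team_id=5): no match → kept, t2 columns NULL.
- t1 row (team_id=NULL): no match → kept, t2 columns NULL.
- t1 row (team_id=5): no match → kept, t2 columns NULL.
- t1 row (team_id=4): matches 2 t2 row(s) → 2 output row(s).
- t1 row (team_id=6): no match → kept, t2 columns NULL.
- 6 t2 row(s) had no t1 match → kept, t1 columns NULL.
Total: 4 matched + 13 padded = 17 rows.

17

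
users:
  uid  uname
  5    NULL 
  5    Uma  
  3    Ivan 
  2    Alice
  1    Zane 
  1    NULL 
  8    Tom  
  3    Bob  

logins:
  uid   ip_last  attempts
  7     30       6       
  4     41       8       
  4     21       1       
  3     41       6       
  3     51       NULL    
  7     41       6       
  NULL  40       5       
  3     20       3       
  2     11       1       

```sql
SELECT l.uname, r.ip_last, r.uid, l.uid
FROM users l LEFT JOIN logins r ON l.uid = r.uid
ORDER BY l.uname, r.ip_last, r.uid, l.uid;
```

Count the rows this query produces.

12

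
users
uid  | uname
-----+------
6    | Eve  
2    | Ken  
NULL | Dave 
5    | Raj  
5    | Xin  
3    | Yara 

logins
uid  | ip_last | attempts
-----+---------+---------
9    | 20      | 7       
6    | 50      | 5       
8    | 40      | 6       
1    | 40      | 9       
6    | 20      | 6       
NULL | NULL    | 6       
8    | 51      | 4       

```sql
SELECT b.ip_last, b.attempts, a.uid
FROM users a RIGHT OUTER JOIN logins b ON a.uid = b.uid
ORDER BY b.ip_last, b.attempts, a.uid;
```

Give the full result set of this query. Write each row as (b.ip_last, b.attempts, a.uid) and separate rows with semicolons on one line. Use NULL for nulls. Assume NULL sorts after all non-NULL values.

RIGHT JOIN keeps every row from `logins`; unmatched rows get NULL for `users`'s columns.
Matching on a.uid = b.uid. A NULL in a compared column never satisfies the condition.
- uid=6: 2 matching b row(s), so 2 row(s) emitted.
- uid=2: no matching b row.
- uid=NULL: no matching b row.
- uid=5: no matching b row.
- uid=5: no matching b row.
- uid=3: no matching b row.
- plus 5 unmatched b row(s), each kept with NULL a columns.
After projecting and ordering:
b.ip_last | b.attempts | a.uid
20 | 6 | 6
20 | 7 | NULL
40 | 6 | NULL
40 | 9 | NULL
50 | 5 | 6
51 | 4 | NULL
NULL | 6 | NULL

(20, 6, 6); (20, 7, NULL); (40, 6, NULL); (40, 9, NULL); (50, 5, 6); (51, 4, NULL); (NULL, 6, NULL)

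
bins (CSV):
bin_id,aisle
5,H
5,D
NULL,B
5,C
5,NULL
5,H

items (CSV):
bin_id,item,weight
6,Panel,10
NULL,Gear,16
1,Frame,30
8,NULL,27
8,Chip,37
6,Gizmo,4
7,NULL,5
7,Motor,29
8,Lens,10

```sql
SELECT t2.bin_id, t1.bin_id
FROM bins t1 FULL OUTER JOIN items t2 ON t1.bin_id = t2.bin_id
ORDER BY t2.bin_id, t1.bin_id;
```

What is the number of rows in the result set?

FULL OUTER JOIN keeps every row from both sides; unmatched rows get NULL for the other side's columns.
Matching on t1.bin_id = t2.bin_id. A NULL in a compared column never satisfies the condition.
Matched pairs: 0; unmatched t1 rows kept: 6; unmatched t2 rows kept: 9.
Total: 0 matched + 15 padded = 15 rows.

15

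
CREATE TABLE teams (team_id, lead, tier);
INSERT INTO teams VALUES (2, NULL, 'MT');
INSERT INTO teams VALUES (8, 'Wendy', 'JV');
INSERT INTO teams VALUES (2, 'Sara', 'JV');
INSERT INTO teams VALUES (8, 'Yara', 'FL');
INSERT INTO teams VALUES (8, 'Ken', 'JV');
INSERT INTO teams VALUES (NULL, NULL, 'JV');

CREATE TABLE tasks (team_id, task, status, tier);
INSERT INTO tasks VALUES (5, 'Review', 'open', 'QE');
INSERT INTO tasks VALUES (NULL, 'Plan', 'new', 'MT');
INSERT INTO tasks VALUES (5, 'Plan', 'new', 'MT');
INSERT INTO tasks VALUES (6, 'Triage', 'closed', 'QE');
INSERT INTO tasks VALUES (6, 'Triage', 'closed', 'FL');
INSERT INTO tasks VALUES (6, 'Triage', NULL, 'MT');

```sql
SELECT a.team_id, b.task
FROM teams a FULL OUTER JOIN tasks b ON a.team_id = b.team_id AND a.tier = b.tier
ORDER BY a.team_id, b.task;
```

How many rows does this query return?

12

FULL OUTER JOIN keeps every row from both sides; unmatched rows get NULL for the other side's columns.
Matching on a.team_id = b.team_id AND a.tier = b.tier. A NULL in a compared column never satisfies the condition.
- a[0] team_id=2, tier=MT → no match; kept with NULLs on the b side.
- a[1] team_id=8, tier=JV → no match; kept with NULLs on the b side.
- a[2] team_id=2, tier=JV → no match; kept with NULLs on the b side.
- a[3] team_id=8, tier=FL → no match; kept with NULLs on the b side.
- a[4] team_id=8, tier=JV → no match; kept with NULLs on the b side.
- a[5] team_id=NULL, tier=JV → no match; kept with NULLs on the b side.
- 6 row(s) from b found no a partner → padded with NULL.
Total: 0 matched + 12 padded = 12 rows.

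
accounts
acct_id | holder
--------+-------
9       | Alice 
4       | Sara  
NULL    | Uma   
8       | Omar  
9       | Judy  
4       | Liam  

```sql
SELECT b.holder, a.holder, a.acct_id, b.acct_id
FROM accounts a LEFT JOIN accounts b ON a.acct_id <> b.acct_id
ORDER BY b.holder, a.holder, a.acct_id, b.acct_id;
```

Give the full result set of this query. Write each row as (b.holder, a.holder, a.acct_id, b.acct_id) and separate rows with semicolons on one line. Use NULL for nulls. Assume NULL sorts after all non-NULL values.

(Alice, Liam, 4, 9); (Alice, Omar, 8, 9); (Alice, Sara, 4, 9); (Judy, Liam, 4, 9); (Judy, Omar, 8, 9); (Judy, Sara, 4, 9); (Liam, Alice, 9, 4); (Liam, Judy, 9, 4); (Liam, Omar, 8, 4); (Omar, Alice, 9, 8); (Omar, Judy, 9, 8); (Omar, Liam, 4, 8); (Omar, Sara, 4, 8); (Sara, Alice, 9, 4); (Sara, Judy, 9, 4); (Sara, Omar, 8, 4); (NULL, Uma, NULL, NULL)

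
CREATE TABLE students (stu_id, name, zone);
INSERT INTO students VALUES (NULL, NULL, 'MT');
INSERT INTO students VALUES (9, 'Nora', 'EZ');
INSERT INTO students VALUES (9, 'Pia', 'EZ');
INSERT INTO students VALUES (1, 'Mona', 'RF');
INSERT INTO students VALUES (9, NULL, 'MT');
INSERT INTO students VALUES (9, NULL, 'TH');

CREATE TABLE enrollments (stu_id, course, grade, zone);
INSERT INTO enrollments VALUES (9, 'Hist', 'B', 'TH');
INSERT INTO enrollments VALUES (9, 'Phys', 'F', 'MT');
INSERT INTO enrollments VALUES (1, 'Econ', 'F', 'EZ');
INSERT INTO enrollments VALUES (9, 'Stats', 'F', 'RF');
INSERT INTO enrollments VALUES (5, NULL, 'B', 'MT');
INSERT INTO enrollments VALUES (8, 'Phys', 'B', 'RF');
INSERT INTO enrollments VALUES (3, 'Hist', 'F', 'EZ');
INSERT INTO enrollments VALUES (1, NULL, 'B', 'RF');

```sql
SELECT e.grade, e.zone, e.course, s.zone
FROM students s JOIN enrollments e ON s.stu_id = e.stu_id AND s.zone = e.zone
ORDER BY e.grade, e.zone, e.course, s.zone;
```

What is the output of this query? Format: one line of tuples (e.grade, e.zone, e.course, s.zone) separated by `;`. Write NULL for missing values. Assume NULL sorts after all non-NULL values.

(B, RF, NULL, RF); (B, TH, Hist, TH); (F, MT, Phys, MT)

INNER JOIN keeps only pairs where the ON condition holds.
Matching on s.stu_id = e.stu_id AND s.zone = e.zone. A NULL in a compared column never satisfies the condition.
- s[0] stu_id=NULL, zone=MT → no match; dropped.
- s[1] stu_id=9, zone=EZ → no match; dropped.
- s[2] stu_id=9, zone=EZ → no match; dropped.
- s[3] stu_id=1, zone=RF → 1 match(es) in e → 1 row(s).
- s[4] stu_id=9, zone=MT → 1 match(es) in e → 1 row(s).
- s[5] stu_id=9, zone=TH → 1 match(es) in e → 1 row(s).
After projecting and ordering:
e.grade | e.zone | e.course | s.zone
B | RF | NULL | RF
B | TH | Hist | TH
F | MT | Phys | MT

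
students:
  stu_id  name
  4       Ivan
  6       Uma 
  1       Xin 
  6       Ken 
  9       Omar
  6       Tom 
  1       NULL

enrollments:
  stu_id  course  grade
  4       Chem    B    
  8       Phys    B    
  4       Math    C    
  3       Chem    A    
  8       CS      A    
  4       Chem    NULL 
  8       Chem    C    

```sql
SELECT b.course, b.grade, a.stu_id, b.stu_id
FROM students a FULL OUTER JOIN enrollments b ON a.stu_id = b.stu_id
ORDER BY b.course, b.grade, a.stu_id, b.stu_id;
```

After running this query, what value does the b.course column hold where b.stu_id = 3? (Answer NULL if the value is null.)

FULL OUTER JOIN keeps every row from both sides; unmatched rows get NULL for the other side's columns.
Matching on a.stu_id = b.stu_id.
Matched pairs: 3; unmatched a rows kept: 6; unmatched b rows kept: 4.

Chem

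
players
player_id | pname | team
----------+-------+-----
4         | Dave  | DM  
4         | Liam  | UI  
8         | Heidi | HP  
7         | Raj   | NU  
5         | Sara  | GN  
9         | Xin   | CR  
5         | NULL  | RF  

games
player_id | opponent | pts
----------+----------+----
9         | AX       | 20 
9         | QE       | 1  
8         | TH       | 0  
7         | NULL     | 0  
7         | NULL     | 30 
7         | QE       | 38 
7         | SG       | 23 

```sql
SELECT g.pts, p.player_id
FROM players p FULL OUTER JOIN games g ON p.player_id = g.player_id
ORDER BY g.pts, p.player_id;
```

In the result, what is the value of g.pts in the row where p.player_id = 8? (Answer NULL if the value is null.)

0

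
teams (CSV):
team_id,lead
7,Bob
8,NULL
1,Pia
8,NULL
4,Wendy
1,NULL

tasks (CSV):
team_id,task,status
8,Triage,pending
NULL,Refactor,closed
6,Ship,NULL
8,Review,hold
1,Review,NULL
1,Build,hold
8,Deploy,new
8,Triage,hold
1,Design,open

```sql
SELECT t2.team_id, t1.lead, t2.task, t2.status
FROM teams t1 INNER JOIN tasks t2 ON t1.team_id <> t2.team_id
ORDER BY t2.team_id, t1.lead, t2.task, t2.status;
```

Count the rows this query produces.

34

INNER JOIN keeps only pairs where the ON condition holds.
Matching on t1.team_id <> t2.team_id. A NULL in a compared column never satisfies the condition.
- t1[0] team_id=7 → 8 match(es) in t2 → 8 row(s).
- t1[1] team_id=8 → 4 match(es) in t2 → 4 row(s).
- t1[2] team_id=1 → 5 match(es) in t2 → 5 row(s).
- t1[3] team_id=8 → 4 match(es) in t2 → 4 row(s).
- t1[4] team_id=4 → 8 match(es) in t2 → 8 row(s).
- t1[5] team_id=1 → 5 match(es) in t2 → 5 row(s).
Total: 34 rows.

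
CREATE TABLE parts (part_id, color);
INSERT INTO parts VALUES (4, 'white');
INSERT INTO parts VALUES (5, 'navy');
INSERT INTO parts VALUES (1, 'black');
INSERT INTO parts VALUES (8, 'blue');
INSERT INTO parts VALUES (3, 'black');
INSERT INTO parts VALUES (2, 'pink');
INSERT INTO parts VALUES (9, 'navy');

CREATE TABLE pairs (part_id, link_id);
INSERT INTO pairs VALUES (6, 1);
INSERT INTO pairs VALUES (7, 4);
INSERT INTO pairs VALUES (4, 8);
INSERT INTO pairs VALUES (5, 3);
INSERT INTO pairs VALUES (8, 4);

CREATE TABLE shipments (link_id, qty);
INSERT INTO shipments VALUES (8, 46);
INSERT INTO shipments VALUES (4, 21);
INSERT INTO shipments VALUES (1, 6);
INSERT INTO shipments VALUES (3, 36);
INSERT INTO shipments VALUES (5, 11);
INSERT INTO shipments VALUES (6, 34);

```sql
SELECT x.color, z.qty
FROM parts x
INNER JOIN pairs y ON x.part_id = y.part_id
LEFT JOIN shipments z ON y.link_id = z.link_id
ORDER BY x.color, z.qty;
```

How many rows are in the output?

3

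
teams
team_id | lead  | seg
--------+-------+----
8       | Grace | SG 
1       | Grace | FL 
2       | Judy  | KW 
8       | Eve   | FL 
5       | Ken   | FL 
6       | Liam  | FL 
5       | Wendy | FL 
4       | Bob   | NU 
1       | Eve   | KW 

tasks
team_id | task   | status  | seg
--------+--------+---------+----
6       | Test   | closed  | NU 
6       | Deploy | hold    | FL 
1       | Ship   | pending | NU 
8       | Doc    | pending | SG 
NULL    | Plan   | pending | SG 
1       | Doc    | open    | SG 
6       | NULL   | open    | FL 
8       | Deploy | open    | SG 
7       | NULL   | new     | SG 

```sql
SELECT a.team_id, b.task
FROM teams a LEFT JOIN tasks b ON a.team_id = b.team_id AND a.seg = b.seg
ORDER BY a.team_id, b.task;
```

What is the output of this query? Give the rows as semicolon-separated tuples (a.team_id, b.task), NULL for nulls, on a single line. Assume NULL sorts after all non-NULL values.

(1, NULL); (1, NULL); (2, NULL); (4, NULL); (5, NULL); (5, NULL); (6, Deploy); (6, NULL); (8, Deploy); (8, Doc); (8, NULL)

LEFT JOIN keeps every row from `teams`; unmatched rows get NULL for `tasks`'s columns.
Matching on a.team_id = b.team_id AND a.seg = b.seg. A NULL in a compared column never satisfies the condition.
Matched pairs: 4; unmatched a rows kept: 7.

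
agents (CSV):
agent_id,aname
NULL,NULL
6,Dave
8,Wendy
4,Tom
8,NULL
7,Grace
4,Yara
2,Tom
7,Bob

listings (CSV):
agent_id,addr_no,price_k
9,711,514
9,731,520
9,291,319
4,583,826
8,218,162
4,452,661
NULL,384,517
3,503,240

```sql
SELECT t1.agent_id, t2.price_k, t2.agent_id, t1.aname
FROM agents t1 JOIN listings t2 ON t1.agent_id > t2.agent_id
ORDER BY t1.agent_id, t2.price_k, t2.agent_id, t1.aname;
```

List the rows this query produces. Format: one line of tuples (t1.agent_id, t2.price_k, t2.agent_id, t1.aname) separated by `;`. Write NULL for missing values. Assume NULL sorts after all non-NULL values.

INNER JOIN keeps only pairs where the ON condition holds.
Matching on t1.agent_id > t2.agent_id. A NULL in a compared column never satisfies the condition.
Matched pairs: 17.

(4, 240, 3, Tom); (4, 240, 3, Yara); (6, 240, 3, Dave); (6, 661, 4, Dave); (6, 826, 4, Dave); (7, 240, 3, Bob); (7, 240, 3, Grace); (7, 661, 4, Bob); (7, 661, 4, Grace); (7, 826, 4, Bob); (7, 826, 4, Grace); (8, 240, 3, Wendy); (8, 240, 3, NULL); (8, 661, 4, Wendy); (8, 661, 4, NULL); (8, 826, 4, Wendy); (8, 826, 4, NULL)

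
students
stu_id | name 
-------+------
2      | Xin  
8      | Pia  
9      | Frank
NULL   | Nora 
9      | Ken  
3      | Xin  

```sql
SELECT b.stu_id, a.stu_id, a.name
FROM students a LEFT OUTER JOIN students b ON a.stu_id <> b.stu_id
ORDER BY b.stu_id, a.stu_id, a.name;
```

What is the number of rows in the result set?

19

LEFT JOIN keeps every row from `students a`; unmatched rows get NULL for `students b`'s columns.
Matching on a.stu_id <> b.stu_id. A NULL in a compared column never satisfies the condition.
- a (stu_id=2) pairs with 4 row(s) of b.
- a (stu_id=8) pairs with 4 row(s) of b.
- a (stu_id=9) pairs with 3 row(s) of b.
- a (stu_id=NULL) has no partner → padded with NULL.
- a (stu_id=9) pairs with 3 row(s) of b.
- a (stu_id=3) pairs with 4 row(s) of b.
Total: 18 matched + 1 padded = 19 rows.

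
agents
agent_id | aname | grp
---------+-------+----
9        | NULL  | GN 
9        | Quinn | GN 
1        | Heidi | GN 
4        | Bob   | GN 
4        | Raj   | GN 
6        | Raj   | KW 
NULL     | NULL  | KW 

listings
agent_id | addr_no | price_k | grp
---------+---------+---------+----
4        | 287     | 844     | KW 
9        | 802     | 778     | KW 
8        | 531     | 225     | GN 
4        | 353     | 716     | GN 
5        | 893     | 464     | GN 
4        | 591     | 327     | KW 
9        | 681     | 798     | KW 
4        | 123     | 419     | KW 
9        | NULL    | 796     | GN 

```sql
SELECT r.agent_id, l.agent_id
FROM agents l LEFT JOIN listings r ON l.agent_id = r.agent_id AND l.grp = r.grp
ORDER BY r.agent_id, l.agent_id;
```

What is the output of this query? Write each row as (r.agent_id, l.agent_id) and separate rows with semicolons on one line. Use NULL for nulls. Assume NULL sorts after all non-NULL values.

(4, 4); (4, 4); (9, 9); (9, 9); (NULL, 1); (NULL, 6); (NULL, NULL)

LEFT JOIN keeps every row from `agents`; unmatched rows get NULL for `listings`'s columns.
Matching on l.agent_id = r.agent_id AND l.grp = r.grp. A NULL in a compared column never satisfies the condition.
- l row (agent_id=9, grp=GN): matches 1 r row(s) → 1 output row(s).
- l row (agent_id=9, grp=GN): matches 1 r row(s) → 1 output row(s).
- l row (agent_id=1, grp=GN): no match → kept, r columns NULL.
- l row (agent_id=4, grp=GN): matches 1 r row(s) → 1 output row(s).
- l row (agent_id=4, grp=GN): matches 1 r row(s) → 1 output row(s).
- l row (agent_id=6, grp=KW): no match → kept, r columns NULL.
- l row (agent_id=NULL, grp=KW): no match → kept, r columns NULL.
After projecting and ordering:
r.agent_id | l.agent_id
4 | 4
4 | 4
9 | 9
9 | 9
NULL | 1
NULL | 6
NULL | NULL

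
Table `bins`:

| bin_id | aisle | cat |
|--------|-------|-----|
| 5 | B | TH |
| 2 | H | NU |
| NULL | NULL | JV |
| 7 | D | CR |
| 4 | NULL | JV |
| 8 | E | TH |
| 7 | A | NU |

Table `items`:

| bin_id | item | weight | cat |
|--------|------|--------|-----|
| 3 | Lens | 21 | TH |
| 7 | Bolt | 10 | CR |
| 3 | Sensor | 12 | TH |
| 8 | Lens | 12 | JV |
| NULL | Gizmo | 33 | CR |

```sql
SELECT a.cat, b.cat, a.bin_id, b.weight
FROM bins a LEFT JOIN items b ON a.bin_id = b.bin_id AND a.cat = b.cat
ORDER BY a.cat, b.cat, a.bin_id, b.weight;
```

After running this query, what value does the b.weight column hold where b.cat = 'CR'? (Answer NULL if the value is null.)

LEFT JOIN keeps every row from `bins`; unmatched rows get NULL for `items`'s columns.
Matching on a.bin_id = b.bin_id AND a.cat = b.cat. A NULL in a compared column never satisfies the condition.
Matched pairs: 1; unmatched a rows kept: 6.

10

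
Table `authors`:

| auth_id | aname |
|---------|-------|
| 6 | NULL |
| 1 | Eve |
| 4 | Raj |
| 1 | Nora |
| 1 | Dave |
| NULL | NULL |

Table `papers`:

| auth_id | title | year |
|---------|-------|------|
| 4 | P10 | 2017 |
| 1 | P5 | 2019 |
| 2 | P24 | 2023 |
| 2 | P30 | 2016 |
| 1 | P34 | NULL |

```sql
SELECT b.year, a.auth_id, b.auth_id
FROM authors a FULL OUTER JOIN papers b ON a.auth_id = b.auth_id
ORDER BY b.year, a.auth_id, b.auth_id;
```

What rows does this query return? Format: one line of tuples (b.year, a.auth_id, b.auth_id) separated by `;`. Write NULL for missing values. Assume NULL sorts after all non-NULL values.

FULL OUTER JOIN keeps every row from both sides; unmatched rows get NULL for the other side's columns.
Matching on a.auth_id = b.auth_id. A NULL in a compared column never satisfies the condition.
- auth_id=6: no b row matches, row kept with b columns NULL.
- auth_id=1: 2 matching b row(s), so 2 row(s) emitted.
- auth_id=4: 1 matching b row(s), so 1 row(s) emitted.
- auth_id=1: 2 matching b row(s), so 2 row(s) emitted.
- auth_id=1: 2 matching b row(s), so 2 row(s) emitted.
- auth_id=NULL: no b row matches, row kept with b columns NULL.
- 2 b row(s) had no a match → kept, a columns NULL.

(2016, NULL, 2); (2017, 4, 4); (2019, 1, 1); (2019, 1, 1); (2019, 1, 1); (2023, NULL, 2); (NULL, 1, 1); (NULL, 1, 1); (NULL, 1, 1); (NULL, 6, NULL); (NULL, NULL, NULL)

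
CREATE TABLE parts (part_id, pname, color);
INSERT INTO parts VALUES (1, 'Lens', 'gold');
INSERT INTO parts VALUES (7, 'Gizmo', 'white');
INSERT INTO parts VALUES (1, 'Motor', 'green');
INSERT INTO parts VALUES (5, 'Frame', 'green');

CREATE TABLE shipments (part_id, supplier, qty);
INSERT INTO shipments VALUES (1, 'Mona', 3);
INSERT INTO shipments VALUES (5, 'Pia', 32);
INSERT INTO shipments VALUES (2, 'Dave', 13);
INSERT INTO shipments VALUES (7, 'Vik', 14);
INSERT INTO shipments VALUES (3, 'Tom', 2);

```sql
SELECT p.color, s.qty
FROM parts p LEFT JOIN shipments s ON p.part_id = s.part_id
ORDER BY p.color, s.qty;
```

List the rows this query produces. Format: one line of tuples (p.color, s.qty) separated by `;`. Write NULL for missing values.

(gold, 3); (green, 3); (green, 32); (white, 14)

LEFT JOIN keeps every row from `parts`; unmatched rows get NULL for `shipments`'s columns.
Matching on p.part_id = s.part_id.
- p (part_id=1) pairs with 1 row(s) of s.
- p (part_id=7) pairs with 1 row(s) of s.
- p (part_id=1) pairs with 1 row(s) of s.
- p (part_id=5) pairs with 1 row(s) of s.
After projecting and ordering:
p.color | s.qty
gold | 3
green | 3
green | 32
white | 14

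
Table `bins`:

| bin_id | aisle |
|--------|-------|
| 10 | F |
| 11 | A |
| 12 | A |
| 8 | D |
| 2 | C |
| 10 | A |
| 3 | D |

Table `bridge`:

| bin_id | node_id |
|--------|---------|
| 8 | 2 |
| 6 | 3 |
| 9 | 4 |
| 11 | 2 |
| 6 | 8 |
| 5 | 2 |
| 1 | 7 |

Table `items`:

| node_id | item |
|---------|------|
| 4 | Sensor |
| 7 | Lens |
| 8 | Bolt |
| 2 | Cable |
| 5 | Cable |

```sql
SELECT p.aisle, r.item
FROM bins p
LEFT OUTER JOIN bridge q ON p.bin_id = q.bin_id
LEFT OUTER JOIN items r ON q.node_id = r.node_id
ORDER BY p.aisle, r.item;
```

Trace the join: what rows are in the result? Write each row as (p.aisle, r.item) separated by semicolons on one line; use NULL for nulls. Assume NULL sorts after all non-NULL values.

(A, Cable); (A, NULL); (A, NULL); (C, NULL); (D, Cable); (D, NULL); (F, NULL)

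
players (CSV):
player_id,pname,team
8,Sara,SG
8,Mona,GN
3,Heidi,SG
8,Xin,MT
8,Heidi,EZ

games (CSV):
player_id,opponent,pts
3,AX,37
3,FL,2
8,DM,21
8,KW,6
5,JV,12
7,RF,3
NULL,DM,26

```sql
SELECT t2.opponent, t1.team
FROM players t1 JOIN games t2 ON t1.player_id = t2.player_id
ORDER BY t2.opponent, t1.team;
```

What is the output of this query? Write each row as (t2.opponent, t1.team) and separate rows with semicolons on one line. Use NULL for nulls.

(AX, SG); (DM, EZ); (DM, GN); (DM, MT); (DM, SG); (FL, SG); (KW, EZ); (KW, GN); (KW, MT); (KW, SG)

INNER JOIN keeps only pairs where the ON condition holds.
Matching on t1.player_id = t2.player_id. A NULL in a compared column never satisfies the condition.
- t1 (player_id=8) pairs with 2 row(s) of t2.
- t1 (player_id=8) pairs with 2 row(s) of t2.
- t1 (player_id=3) pairs with 2 row(s) of t2.
- t1 (player_id=8) pairs with 2 row(s) of t2.
- t1 (player_id=8) pairs with 2 row(s) of t2.
After projecting and ordering:
t2.opponent | t1.team
AX | SG
DM | EZ
DM | GN
DM | MT
DM | SG
FL | SG
KW | EZ
KW | GN
KW | MT
KW | SG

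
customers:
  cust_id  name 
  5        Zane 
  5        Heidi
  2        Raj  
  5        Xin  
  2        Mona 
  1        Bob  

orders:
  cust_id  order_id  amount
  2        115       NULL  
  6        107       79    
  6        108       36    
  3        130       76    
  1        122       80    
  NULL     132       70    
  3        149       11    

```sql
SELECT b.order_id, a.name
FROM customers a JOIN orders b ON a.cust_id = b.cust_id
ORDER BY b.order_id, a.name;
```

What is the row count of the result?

INNER JOIN keeps only pairs where the ON condition holds.
Matching on a.cust_id = b.cust_id. A NULL in a compared column never satisfies the condition.
Matched pairs: 3.
Total: 3 rows.

3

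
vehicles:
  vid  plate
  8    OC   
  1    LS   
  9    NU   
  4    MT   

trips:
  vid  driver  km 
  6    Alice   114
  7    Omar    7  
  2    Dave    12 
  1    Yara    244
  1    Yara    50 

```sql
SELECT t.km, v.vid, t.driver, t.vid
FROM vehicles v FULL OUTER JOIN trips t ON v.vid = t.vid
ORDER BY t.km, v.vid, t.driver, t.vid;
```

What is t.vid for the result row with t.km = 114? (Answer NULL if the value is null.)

6

FULL OUTER JOIN keeps every row from both sides; unmatched rows get NULL for the other side's columns.
Matching on v.vid = t.vid.
- v[0] vid=8 → no match; kept with NULLs on the t side.
- v[1] vid=1 → 2 match(es) in t → 2 row(s).
- v[2] vid=9 → no match; kept with NULLs on the t side.
- v[3] vid=4 → no match; kept with NULLs on the t side.
- 3 t row(s) had no v match → kept, v columns NULL.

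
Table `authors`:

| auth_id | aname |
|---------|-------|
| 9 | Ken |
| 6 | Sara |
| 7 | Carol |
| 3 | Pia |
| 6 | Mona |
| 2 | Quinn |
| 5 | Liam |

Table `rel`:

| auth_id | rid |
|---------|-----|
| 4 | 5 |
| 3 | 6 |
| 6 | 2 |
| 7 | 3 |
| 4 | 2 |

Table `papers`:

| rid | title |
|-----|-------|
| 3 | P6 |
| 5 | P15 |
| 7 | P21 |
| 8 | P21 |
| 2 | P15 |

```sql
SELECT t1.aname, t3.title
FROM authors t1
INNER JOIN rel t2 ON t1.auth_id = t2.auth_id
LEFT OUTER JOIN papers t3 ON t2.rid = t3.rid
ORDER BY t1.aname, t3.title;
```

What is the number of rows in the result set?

4

Joins associate left-to-right: authors INNER JOIN rel on auth_id gives 4 intermediate row(s).
Then LEFT JOIN `papers t3` on rid: each of those 4 rows is kept; rows whose t2.rid has no match in t3 get NULL for t3's columns.
Result: 4 row(s).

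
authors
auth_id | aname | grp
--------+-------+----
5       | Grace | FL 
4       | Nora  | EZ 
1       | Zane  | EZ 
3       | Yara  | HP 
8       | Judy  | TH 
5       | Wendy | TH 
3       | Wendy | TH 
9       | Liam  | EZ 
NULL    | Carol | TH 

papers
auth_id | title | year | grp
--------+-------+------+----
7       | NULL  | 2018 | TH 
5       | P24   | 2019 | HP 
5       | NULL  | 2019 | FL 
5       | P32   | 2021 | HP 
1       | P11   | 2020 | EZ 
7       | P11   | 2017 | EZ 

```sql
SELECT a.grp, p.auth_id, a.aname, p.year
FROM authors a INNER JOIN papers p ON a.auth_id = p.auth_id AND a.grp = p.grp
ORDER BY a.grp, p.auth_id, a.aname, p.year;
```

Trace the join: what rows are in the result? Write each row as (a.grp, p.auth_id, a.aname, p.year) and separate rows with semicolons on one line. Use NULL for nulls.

INNER JOIN keeps only pairs where the ON condition holds.
Matching on a.auth_id = p.auth_id AND a.grp = p.grp. A NULL in a compared column never satisfies the condition.
- a[0] auth_id=5, grp=FL → 1 match(es) in p → 1 row(s).
- a[1] auth_id=4, grp=EZ → no match; dropped.
- a[2] auth_id=1, grp=EZ → 1 match(es) in p → 1 row(s).
- a[3] auth_id=3, grp=HP → no match; dropped.
- a[4] auth_id=8, grp=TH → no match; dropped.
- a[5] auth_id=5, grp=TH → no match; dropped.
- a[6] auth_id=3, grp=TH → no match; dropped.
- a[7] auth_id=9, grp=EZ → no match; dropped.
- a[8] auth_id=NULL, grp=TH → no match; dropped.
After projecting and ordering:
a.grp | p.auth_id | a.aname | p.year
EZ | 1 | Zane | 2020
FL | 5 | Grace | 2019

(EZ, 1, Zane, 2020); (FL, 5, Grace, 2019)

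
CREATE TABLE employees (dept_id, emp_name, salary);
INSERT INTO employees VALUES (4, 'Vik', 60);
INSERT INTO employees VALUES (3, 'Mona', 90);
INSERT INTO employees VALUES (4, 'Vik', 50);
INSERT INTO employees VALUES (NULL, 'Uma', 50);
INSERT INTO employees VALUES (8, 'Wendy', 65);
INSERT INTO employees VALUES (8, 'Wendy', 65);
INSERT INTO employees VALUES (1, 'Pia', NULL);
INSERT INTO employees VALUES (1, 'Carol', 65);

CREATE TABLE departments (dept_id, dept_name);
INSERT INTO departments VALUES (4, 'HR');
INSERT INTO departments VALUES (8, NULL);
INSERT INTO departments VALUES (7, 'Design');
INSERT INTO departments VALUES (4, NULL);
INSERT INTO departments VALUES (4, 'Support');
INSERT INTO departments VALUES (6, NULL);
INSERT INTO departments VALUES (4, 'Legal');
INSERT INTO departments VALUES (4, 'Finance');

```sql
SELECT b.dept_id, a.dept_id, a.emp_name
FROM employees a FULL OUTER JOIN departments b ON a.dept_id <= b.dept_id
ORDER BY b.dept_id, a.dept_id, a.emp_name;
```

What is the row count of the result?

FULL OUTER JOIN keeps every row from both sides; unmatched rows get NULL for the other side's columns.
Matching on a.dept_id <= b.dept_id. A NULL in a compared column never satisfies the condition.
- a row (dept_id=4): matches 8 b row(s) → 8 output row(s).
- a row (dept_id=3): matches 8 b row(s) → 8 output row(s).
- a row (dept_id=4): matches 8 b row(s) → 8 output row(s).
- a row (dept_id=NULL): no match → kept, b columns NULL.
- a row (dept_id=8): matches 1 b row(s) → 1 output row(s).
- a row (dept_id=8): matches 1 b row(s) → 1 output row(s).
- a row (dept_id=1): matches 8 b row(s) → 8 output row(s).
- a row (dept_id=1): matches 8 b row(s) → 8 output row(s).
Total: 42 matched + 1 padded = 43 rows.

43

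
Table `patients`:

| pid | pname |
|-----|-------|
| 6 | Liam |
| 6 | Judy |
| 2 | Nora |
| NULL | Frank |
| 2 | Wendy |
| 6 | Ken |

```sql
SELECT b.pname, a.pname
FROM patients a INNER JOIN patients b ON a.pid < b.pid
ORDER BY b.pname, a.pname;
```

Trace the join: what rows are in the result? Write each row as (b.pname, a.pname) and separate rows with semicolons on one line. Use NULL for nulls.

INNER JOIN keeps only pairs where the ON condition holds.
Matching on a.pid < b.pid. A NULL in a compared column never satisfies the condition.
- pid=6: no matching b row, dropped.
- pid=6: no matching b row, dropped.
- pid=2: 3 matching b row(s), so 3 row(s) emitted.
- pid=NULL: no matching b row, dropped.
- pid=2: 3 matching b row(s), so 3 row(s) emitted.
- pid=6: no matching b row, dropped.
After projecting and ordering:
b.pname | a.pname
Judy | Nora
Judy | Wendy
Ken | Nora
Ken | Wendy
Liam | Nora
Liam | Wendy

(Judy, Nora); (Judy, Wendy); (Ken, Nora); (Ken, Wendy); (Liam, Nora); (Liam, Wendy)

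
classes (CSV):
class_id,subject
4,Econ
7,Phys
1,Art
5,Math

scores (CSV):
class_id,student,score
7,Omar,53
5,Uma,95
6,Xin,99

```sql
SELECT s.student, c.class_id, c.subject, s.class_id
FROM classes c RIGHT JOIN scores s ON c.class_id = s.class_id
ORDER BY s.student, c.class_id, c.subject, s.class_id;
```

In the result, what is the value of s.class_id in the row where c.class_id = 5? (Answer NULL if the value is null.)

5

RIGHT JOIN keeps every row from `scores`; unmatched rows get NULL for `classes`'s columns.
Matching on c.class_id = s.class_id.
- c[0] class_id=4 → no match.
- c[1] class_id=7 → 1 match(es) in s → 1 row(s).
- c[2] class_id=1 → no match.
- c[3] class_id=5 → 1 match(es) in s → 1 row(s).
- 1 s row(s) had no c match → kept, c columns NULL.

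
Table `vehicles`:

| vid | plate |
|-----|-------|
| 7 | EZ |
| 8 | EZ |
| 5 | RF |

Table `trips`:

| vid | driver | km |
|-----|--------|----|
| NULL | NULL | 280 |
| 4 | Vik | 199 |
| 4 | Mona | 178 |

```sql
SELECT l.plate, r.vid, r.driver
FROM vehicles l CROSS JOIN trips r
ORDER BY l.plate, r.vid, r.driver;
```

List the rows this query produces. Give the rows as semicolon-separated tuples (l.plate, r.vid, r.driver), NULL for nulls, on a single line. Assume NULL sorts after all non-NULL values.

(EZ, 4, Mona); (EZ, 4, Mona); (EZ, 4, Vik); (EZ, 4, Vik); (EZ, NULL, NULL); (EZ, NULL, NULL); (RF, 4, Mona); (RF, 4, Vik); (RF, NULL, NULL)

CROSS JOIN pairs every row of `vehicles` with every row of `trips`: 3 × 3 = 9 rows.
After projecting and ordering:
l.plate | r.vid | r.driver
EZ | 4 | Mona
EZ | 4 | Mona
EZ | 4 | Vik
EZ | 4 | Vik
EZ | NULL | NULL
EZ | NULL | NULL
RF | 4 | Mona
RF | 4 | Vik
RF | NULL | NULL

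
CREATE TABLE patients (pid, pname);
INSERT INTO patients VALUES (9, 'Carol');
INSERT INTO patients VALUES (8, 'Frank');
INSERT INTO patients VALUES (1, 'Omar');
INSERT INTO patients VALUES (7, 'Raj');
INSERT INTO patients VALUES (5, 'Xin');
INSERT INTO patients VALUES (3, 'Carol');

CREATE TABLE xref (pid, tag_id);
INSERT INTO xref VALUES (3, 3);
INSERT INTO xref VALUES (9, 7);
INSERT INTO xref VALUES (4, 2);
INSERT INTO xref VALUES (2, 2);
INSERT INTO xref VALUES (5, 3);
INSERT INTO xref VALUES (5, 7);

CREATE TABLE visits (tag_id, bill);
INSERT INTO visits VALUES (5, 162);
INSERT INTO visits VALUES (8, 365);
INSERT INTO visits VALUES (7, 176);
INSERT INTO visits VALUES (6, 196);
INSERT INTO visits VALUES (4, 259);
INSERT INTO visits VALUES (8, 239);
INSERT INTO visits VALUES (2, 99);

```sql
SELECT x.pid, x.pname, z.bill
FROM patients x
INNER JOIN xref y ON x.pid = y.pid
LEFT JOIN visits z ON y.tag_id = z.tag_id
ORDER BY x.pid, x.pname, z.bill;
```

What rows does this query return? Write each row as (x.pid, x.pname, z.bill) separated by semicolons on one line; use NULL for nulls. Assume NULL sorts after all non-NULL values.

Step 1 — x INNER JOIN y on pid → 4 row(s).
Then LEFT JOIN `visits z` on tag_id: each of those 4 rows is kept; rows whose y.tag_id has no match in z get NULL for z's columns.

(3, Carol, NULL); (5, Xin, 176); (5, Xin, NULL); (9, Carol, 176)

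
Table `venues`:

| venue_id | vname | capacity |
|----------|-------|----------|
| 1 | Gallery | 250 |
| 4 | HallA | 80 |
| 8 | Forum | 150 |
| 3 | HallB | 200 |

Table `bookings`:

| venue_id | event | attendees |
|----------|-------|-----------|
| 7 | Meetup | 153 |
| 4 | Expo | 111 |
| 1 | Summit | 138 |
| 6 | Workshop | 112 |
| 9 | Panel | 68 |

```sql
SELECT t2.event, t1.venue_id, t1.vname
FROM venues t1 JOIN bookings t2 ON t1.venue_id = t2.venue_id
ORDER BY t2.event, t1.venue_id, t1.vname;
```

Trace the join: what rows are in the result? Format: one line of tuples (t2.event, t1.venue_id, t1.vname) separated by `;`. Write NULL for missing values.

(Expo, 4, HallA); (Summit, 1, Gallery)

INNER JOIN keeps only pairs where the ON condition holds.
Matching on t1.venue_id = t2.venue_id.
- t1[0] venue_id=1 → 1 match(es) in t2 → 1 row(s).
- t1[1] venue_id=4 → 1 match(es) in t2 → 1 row(s).
- t1[2] venue_id=8 → no match; dropped.
- t1[3] venue_id=3 → no match; dropped.
After projecting and ordering:
t2.event | t1.venue_id | t1.vname
Expo | 4 | HallA
Summit | 1 | Gallery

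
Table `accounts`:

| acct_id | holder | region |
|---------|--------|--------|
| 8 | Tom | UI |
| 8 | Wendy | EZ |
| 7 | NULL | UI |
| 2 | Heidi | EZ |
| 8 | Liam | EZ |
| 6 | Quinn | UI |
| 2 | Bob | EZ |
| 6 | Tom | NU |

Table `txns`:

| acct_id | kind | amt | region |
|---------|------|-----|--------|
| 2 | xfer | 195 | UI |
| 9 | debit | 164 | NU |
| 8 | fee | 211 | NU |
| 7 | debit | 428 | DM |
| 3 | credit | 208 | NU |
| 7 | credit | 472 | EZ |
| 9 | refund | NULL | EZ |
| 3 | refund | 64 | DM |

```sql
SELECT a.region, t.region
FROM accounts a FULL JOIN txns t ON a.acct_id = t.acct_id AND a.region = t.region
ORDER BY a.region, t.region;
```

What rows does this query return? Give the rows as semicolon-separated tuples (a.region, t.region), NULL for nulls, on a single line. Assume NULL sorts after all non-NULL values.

(EZ, NULL); (EZ, NULL); (EZ, NULL); (EZ, NULL); (NU, NULL); (UI, NULL); (UI, NULL); (UI, NULL); (NULL, DM); (NULL, DM); (NULL, EZ); (NULL, EZ); (NULL, NU); (NULL, NU); (NULL, NU); (NULL, UI)

FULL OUTER JOIN keeps every row from both sides; unmatched rows get NULL for the other side's columns.
Matching on a.acct_id = t.acct_id AND a.region = t.region.
- a (acct_id=8, region=UI) has no partner → padded with NULL.
- a (acct_id=8, region=EZ) has no partner → padded with NULL.
- a (acct_id=7, region=UI) has no partner → padded with NULL.
- a (acct_id=2, region=EZ) has no partner → padded with NULL.
- a (acct_id=8, region=EZ) has no partner → padded with NULL.
- a (acct_id=6, region=UI) has no partner → padded with NULL.
- a (acct_id=2, region=EZ) has no partner → padded with NULL.
- a (acct_id=6, region=NU) has no partner → padded with NULL.
- plus 8 unmatched t row(s), each kept with NULL a columns.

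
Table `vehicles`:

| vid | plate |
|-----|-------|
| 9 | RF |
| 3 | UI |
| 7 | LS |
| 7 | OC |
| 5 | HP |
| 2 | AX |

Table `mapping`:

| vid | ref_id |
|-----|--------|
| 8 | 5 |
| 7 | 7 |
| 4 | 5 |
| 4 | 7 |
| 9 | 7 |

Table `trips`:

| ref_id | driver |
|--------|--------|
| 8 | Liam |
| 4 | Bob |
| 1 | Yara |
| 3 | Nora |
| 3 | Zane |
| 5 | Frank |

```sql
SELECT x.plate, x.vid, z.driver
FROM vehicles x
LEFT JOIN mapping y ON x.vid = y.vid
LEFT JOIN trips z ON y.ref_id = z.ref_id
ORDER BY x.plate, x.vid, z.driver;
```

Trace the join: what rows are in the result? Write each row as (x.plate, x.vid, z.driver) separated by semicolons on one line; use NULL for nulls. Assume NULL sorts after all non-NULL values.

(AX, 2, NULL); (HP, 5, NULL); (LS, 7, NULL); (OC, 7, NULL); (RF, 9, NULL); (UI, 3, NULL)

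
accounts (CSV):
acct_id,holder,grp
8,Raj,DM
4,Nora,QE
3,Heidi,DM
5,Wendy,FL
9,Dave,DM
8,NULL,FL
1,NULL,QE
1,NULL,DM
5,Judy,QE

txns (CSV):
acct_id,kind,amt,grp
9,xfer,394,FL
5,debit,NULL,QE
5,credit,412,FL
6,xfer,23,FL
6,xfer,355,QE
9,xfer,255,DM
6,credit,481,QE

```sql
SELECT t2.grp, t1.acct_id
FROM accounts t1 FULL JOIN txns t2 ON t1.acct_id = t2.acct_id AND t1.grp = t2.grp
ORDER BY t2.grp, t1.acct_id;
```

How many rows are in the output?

13

FULL OUTER JOIN keeps every row from both sides; unmatched rows get NULL for the other side's columns.
Matching on t1.acct_id = t2.acct_id AND t1.grp = t2.grp.
- t1[0] acct_id=8, grp=DM → no match; kept with NULLs on the t2 side.
- t1[1] acct_id=4, grp=QE → no match; kept with NULLs on the t2 side.
- t1[2] acct_id=3, grp=DM → no match; kept with NULLs on the t2 side.
- t1[3] acct_id=5, grp=FL → 1 match(es) in t2 → 1 row(s).
- t1[4] acct_id=9, grp=DM → 1 match(es) in t2 → 1 row(s).
- t1[5] acct_id=8, grp=FL → no match; kept with NULLs on the t2 side.
- t1[6] acct_id=1, grp=QE → no match; kept with NULLs on the t2 side.
- t1[7] acct_id=1, grp=DM → no match; kept with NULLs on the t2 side.
- t1[8] acct_id=5, grp=QE → 1 match(es) in t2 → 1 row(s).
- 4 t2 row(s) had no t1 match → kept, t1 columns NULL.
Total: 3 matched + 10 padded = 13 rows.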